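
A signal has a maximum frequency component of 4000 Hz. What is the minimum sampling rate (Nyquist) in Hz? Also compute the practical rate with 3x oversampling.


By Nyquist theorem, fs_min = 2 * fmax.
fs_min = 2 * 4000 = 8000 Hz
Practical rate = 3 * fs_min = 3 * 8000 = 24000 Hz

fs_min = 8000 Hz, fs_practical = 24000 Hz


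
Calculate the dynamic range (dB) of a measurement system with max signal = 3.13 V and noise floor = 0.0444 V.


Dynamic range = 20 * log10(Vmax / Vnoise).
DR = 20 * log10(3.13 / 0.0444)
DR = 20 * log10(70.5)
DR = 36.96 dB

36.96 dB


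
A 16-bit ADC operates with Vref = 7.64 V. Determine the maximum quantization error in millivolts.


The maximum quantization error is +/- LSB/2.
LSB = Vref / 2^n = 7.64 / 65536 = 0.00011658 V
Max error = LSB / 2 = 0.00011658 / 2 = 5.829e-05 V
Max error = 0.0583 mV

0.0583 mV


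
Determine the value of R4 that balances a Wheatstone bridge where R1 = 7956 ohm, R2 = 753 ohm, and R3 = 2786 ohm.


At balance: R1*R4 = R2*R3, so R4 = R2*R3/R1.
R4 = 753 * 2786 / 7956
R4 = 2097858 / 7956
R4 = 263.68 ohm

263.68 ohm


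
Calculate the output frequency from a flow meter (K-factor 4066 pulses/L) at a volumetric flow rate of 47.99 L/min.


Frequency = K * Q / 60 (converting L/min to L/s).
f = 4066 * 47.99 / 60
f = 195127.34 / 60
f = 3252.12 Hz

3252.12 Hz


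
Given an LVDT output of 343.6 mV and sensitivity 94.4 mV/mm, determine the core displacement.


Displacement = Vout / sensitivity.
d = 343.6 / 94.4
d = 3.64 mm

3.64 mm


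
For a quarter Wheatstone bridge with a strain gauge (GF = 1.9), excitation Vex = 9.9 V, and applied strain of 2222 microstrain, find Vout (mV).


Quarter bridge output: Vout = (GF * epsilon * Vex) / 4.
Vout = (1.9 * 2222e-6 * 9.9) / 4
Vout = 0.04179582 / 4 V
Vout = 0.01044896 V = 10.449 mV

10.449 mV


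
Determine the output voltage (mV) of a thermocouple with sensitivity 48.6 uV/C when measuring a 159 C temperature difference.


The thermocouple output V = sensitivity * dT.
V = 48.6 uV/C * 159 C
V = 7727.4 uV
V = 7.727 mV

7.727 mV


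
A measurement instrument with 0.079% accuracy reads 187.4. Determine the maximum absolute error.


Absolute error = (accuracy% / 100) * reading.
Error = (0.079 / 100) * 187.4
Error = 0.00079 * 187.4
Error = 0.148

0.148


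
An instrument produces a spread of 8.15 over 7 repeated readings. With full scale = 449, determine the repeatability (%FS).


Repeatability = (spread / full scale) * 100%.
R = (8.15 / 449) * 100
R = 1.815 %FS

1.815 %FS


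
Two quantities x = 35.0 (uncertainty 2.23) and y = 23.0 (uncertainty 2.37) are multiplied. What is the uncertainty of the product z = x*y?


For a product z = x*y, the relative uncertainty is:
uz/z = sqrt((ux/x)^2 + (uy/y)^2)
Relative uncertainties: ux/x = 2.23/35.0 = 0.063714
uy/y = 2.37/23.0 = 0.103043
z = 35.0 * 23.0 = 805.0
uz = 805.0 * sqrt(0.063714^2 + 0.103043^2) = 97.526

97.526


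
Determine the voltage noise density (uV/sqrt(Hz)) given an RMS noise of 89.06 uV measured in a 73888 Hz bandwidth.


Noise spectral density = Vrms / sqrt(BW).
NSD = 89.06 / sqrt(73888)
NSD = 89.06 / 271.8235
NSD = 0.3276 uV/sqrt(Hz)

0.3276 uV/sqrt(Hz)


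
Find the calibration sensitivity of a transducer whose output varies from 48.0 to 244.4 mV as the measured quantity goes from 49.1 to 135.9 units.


Sensitivity = (y2 - y1) / (x2 - x1).
S = (244.4 - 48.0) / (135.9 - 49.1)
S = 196.4 / 86.8
S = 2.2627 mV/unit

2.2627 mV/unit


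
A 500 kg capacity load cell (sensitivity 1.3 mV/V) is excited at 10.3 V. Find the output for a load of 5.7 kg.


Vout = rated_output * Vex * (load / capacity).
Vout = 1.3 * 10.3 * (5.7 / 500)
Vout = 1.3 * 10.3 * 0.0114
Vout = 0.153 mV

0.153 mV


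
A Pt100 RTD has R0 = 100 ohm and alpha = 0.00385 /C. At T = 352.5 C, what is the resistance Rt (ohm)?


The RTD equation: Rt = R0 * (1 + alpha * T).
Rt = 100 * (1 + 0.00385 * 352.5)
Rt = 100 * (1 + 1.357125)
Rt = 100 * 2.357125
Rt = 235.712 ohm

235.712 ohm


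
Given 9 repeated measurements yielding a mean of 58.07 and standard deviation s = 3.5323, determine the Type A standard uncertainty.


The standard uncertainty for Type A evaluation is u = s / sqrt(n).
u = 3.5323 / sqrt(9)
u = 3.5323 / 3.0
u = 1.1774

1.1774


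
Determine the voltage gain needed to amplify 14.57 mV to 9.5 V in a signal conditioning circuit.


Gain = Vout / Vin (converting to same units).
G = 9.5 V / 14.57 mV
G = 9500.0 mV / 14.57 mV
G = 652.02

652.02


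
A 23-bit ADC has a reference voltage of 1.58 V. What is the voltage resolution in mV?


The resolution (LSB) of an ADC is Vref / 2^n.
LSB = 1.58 / 2^23
LSB = 1.58 / 8388608
LSB = 1.9e-07 V = 0.00018835 mV

0.00018835 mV


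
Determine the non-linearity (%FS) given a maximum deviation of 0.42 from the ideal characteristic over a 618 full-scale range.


Linearity error = (max deviation / full scale) * 100%.
Linearity = (0.42 / 618) * 100
Linearity = 0.068 %FS

0.068 %FS


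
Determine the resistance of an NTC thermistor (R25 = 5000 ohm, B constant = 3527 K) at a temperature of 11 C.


NTC thermistor equation: Rt = R25 * exp(B * (1/T - 1/T25)).
T in Kelvin: 284.15 K, T25 = 298.15 K
1/T - 1/T25 = 1/284.15 - 1/298.15 = 0.00016525
B * (1/T - 1/T25) = 3527 * 0.00016525 = 0.5828
Rt = 5000 * exp(0.5828) = 8955.6 ohm

8955.6 ohm


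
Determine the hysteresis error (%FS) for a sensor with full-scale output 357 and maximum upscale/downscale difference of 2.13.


Hysteresis = (max difference / full scale) * 100%.
H = (2.13 / 357) * 100
H = 0.597 %FS

0.597 %FS


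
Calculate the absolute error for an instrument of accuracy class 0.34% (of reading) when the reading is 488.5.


Absolute error = (accuracy% / 100) * reading.
Error = (0.34 / 100) * 488.5
Error = 0.0034 * 488.5
Error = 1.6609

1.6609


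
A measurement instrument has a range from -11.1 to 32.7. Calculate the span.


Span = upper range - lower range.
Span = 32.7 - (-11.1)
Span = 43.8

43.8


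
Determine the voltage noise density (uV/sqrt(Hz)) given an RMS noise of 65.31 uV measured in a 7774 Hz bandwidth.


Noise spectral density = Vrms / sqrt(BW).
NSD = 65.31 / sqrt(7774)
NSD = 65.31 / 88.1703
NSD = 0.7407 uV/sqrt(Hz)

0.7407 uV/sqrt(Hz)


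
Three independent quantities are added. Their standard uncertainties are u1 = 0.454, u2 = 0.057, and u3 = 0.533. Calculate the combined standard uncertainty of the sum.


For a sum of independent quantities, uc = sqrt(u1^2 + u2^2 + u3^2).
uc = sqrt(0.454^2 + 0.057^2 + 0.533^2)
uc = sqrt(0.206116 + 0.003249 + 0.284089)
uc = 0.7025

0.7025


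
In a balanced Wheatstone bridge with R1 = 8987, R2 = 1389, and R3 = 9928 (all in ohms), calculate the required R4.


At balance: R1*R4 = R2*R3, so R4 = R2*R3/R1.
R4 = 1389 * 9928 / 8987
R4 = 13789992 / 8987
R4 = 1534.44 ohm

1534.44 ohm


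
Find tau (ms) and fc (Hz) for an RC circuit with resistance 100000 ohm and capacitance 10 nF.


Time constant: tau = R * C.
tau = 100000 * 1.00e-08 = 0.001 s
tau = 1.0 ms
Cutoff frequency: fc = 1 / (2*pi*R*C).
fc = 1 / (2*pi*0.001) = 159.15 Hz

tau = 1.0 ms, fc = 159.15 Hz


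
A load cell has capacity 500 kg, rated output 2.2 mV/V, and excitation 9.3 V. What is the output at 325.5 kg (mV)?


Vout = rated_output * Vex * (load / capacity).
Vout = 2.2 * 9.3 * (325.5 / 500)
Vout = 2.2 * 9.3 * 0.651
Vout = 13.319 mV

13.319 mV


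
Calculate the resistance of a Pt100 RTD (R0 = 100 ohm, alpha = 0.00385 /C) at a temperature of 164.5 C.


The RTD equation: Rt = R0 * (1 + alpha * T).
Rt = 100 * (1 + 0.00385 * 164.5)
Rt = 100 * (1 + 0.633325)
Rt = 100 * 1.633325
Rt = 163.333 ohm

163.333 ohm


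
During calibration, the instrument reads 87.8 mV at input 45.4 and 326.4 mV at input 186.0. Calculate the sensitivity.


Sensitivity = (y2 - y1) / (x2 - x1).
S = (326.4 - 87.8) / (186.0 - 45.4)
S = 238.6 / 140.6
S = 1.697 mV/unit

1.697 mV/unit


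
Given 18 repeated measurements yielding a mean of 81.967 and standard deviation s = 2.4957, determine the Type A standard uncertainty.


The standard uncertainty for Type A evaluation is u = s / sqrt(n).
u = 2.4957 / sqrt(18)
u = 2.4957 / 4.2426
u = 0.5882

0.5882


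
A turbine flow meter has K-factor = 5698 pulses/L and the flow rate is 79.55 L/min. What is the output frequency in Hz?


Frequency = K * Q / 60 (converting L/min to L/s).
f = 5698 * 79.55 / 60
f = 453275.9 / 60
f = 7554.6 Hz

7554.6 Hz


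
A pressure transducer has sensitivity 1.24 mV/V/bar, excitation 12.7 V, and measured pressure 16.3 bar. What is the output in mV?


Output = sensitivity * Vex * P.
Vout = 1.24 * 12.7 * 16.3
Vout = 15.748 * 16.3
Vout = 256.69 mV

256.69 mV


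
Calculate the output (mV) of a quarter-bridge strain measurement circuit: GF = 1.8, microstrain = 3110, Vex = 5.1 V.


Quarter bridge output: Vout = (GF * epsilon * Vex) / 4.
Vout = (1.8 * 3110e-6 * 5.1) / 4
Vout = 0.0285498 / 4 V
Vout = 0.00713745 V = 7.1374 mV

7.1374 mV


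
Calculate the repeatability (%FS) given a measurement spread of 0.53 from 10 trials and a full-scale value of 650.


Repeatability = (spread / full scale) * 100%.
R = (0.53 / 650) * 100
R = 0.082 %FS

0.082 %FS


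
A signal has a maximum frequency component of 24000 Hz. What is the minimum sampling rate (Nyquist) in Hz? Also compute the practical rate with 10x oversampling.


By Nyquist theorem, fs_min = 2 * fmax.
fs_min = 2 * 24000 = 48000 Hz
Practical rate = 10 * fs_min = 10 * 48000 = 480000 Hz

fs_min = 48000 Hz, fs_practical = 480000 Hz


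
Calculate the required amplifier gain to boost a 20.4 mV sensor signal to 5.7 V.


Gain = Vout / Vin (converting to same units).
G = 5.7 V / 20.4 mV
G = 5700.0 mV / 20.4 mV
G = 279.41

279.41


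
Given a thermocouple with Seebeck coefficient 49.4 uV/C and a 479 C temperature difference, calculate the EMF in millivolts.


The thermocouple output V = sensitivity * dT.
V = 49.4 uV/C * 479 C
V = 23662.6 uV
V = 23.663 mV

23.663 mV


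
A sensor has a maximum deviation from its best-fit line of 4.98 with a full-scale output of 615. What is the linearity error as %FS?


Linearity error = (max deviation / full scale) * 100%.
Linearity = (4.98 / 615) * 100
Linearity = 0.81 %FS

0.81 %FS


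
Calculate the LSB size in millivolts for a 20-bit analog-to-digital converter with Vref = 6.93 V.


The resolution (LSB) of an ADC is Vref / 2^n.
LSB = 6.93 / 2^20
LSB = 6.93 / 1048576
LSB = 6.61e-06 V = 0.00660896 mV

0.00660896 mV


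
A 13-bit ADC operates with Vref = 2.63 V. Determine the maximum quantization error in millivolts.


The maximum quantization error is +/- LSB/2.
LSB = Vref / 2^n = 2.63 / 8192 = 0.00032104 V
Max error = LSB / 2 = 0.00032104 / 2 = 0.00016052 V
Max error = 0.1605 mV

0.1605 mV


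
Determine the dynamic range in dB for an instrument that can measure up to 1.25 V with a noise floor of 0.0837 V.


Dynamic range = 20 * log10(Vmax / Vnoise).
DR = 20 * log10(1.25 / 0.0837)
DR = 20 * log10(14.93)
DR = 23.48 dB

23.48 dB


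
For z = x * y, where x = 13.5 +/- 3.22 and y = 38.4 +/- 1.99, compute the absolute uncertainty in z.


For a product z = x*y, the relative uncertainty is:
uz/z = sqrt((ux/x)^2 + (uy/y)^2)
Relative uncertainties: ux/x = 3.22/13.5 = 0.238519
uy/y = 1.99/38.4 = 0.051823
z = 13.5 * 38.4 = 518.4
uz = 518.4 * sqrt(0.238519^2 + 0.051823^2) = 126.533

126.533


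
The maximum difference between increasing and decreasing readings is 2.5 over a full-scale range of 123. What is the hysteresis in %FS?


Hysteresis = (max difference / full scale) * 100%.
H = (2.5 / 123) * 100
H = 2.033 %FS

2.033 %FS


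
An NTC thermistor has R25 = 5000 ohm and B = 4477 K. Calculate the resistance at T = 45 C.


NTC thermistor equation: Rt = R25 * exp(B * (1/T - 1/T25)).
T in Kelvin: 318.15 K, T25 = 298.15 K
1/T - 1/T25 = 1/318.15 - 1/298.15 = -0.00021084
B * (1/T - 1/T25) = 4477 * -0.00021084 = -0.944
Rt = 5000 * exp(-0.944) = 1945.4 ohm

1945.4 ohm


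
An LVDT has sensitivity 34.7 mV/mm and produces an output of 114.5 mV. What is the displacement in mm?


Displacement = Vout / sensitivity.
d = 114.5 / 34.7
d = 3.3 mm

3.3 mm


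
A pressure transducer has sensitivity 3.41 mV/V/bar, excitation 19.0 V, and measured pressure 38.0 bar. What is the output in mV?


Output = sensitivity * Vex * P.
Vout = 3.41 * 19.0 * 38.0
Vout = 64.79 * 38.0
Vout = 2462.02 mV

2462.02 mV


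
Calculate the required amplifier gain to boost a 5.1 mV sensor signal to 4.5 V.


Gain = Vout / Vin (converting to same units).
G = 4.5 V / 5.1 mV
G = 4500.0 mV / 5.1 mV
G = 882.35

882.35


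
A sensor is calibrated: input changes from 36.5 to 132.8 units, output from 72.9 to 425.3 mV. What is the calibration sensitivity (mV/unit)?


Sensitivity = (y2 - y1) / (x2 - x1).
S = (425.3 - 72.9) / (132.8 - 36.5)
S = 352.4 / 96.3
S = 3.6594 mV/unit

3.6594 mV/unit


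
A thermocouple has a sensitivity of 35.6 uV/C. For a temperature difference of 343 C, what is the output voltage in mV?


The thermocouple output V = sensitivity * dT.
V = 35.6 uV/C * 343 C
V = 12210.8 uV
V = 12.211 mV

12.211 mV


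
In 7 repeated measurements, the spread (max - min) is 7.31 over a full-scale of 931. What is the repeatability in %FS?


Repeatability = (spread / full scale) * 100%.
R = (7.31 / 931) * 100
R = 0.785 %FS

0.785 %FS


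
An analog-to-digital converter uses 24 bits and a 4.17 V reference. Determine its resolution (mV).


The resolution (LSB) of an ADC is Vref / 2^n.
LSB = 4.17 / 2^24
LSB = 4.17 / 16777216
LSB = 2.5e-07 V = 0.00024855 mV

0.00024855 mV


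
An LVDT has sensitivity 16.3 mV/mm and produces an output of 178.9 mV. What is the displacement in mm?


Displacement = Vout / sensitivity.
d = 178.9 / 16.3
d = 10.975 mm

10.975 mm


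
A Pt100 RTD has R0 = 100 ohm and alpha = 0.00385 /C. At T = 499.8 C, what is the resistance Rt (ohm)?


The RTD equation: Rt = R0 * (1 + alpha * T).
Rt = 100 * (1 + 0.00385 * 499.8)
Rt = 100 * (1 + 1.92423)
Rt = 100 * 2.92423
Rt = 292.423 ohm

292.423 ohm


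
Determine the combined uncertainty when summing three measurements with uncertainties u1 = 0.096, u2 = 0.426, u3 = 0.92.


For a sum of independent quantities, uc = sqrt(u1^2 + u2^2 + u3^2).
uc = sqrt(0.096^2 + 0.426^2 + 0.92^2)
uc = sqrt(0.009216 + 0.181476 + 0.8464)
uc = 1.0184

1.0184


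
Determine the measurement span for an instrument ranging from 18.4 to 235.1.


Span = upper range - lower range.
Span = 235.1 - (18.4)
Span = 216.7

216.7


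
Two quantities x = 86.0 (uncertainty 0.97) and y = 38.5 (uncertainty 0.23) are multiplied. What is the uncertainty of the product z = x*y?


For a product z = x*y, the relative uncertainty is:
uz/z = sqrt((ux/x)^2 + (uy/y)^2)
Relative uncertainties: ux/x = 0.97/86.0 = 0.011279
uy/y = 0.23/38.5 = 0.005974
z = 86.0 * 38.5 = 3311.0
uz = 3311.0 * sqrt(0.011279^2 + 0.005974^2) = 42.26

42.26


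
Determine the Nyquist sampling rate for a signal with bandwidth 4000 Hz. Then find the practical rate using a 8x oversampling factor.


By Nyquist theorem, fs_min = 2 * fmax.
fs_min = 2 * 4000 = 8000 Hz
Practical rate = 8 * fs_min = 8 * 8000 = 64000 Hz

fs_min = 8000 Hz, fs_practical = 64000 Hz


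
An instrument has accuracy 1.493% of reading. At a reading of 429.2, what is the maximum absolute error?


Absolute error = (accuracy% / 100) * reading.
Error = (1.493 / 100) * 429.2
Error = 0.01493 * 429.2
Error = 6.408

6.408


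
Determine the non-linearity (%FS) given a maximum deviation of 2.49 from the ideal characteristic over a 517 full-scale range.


Linearity error = (max deviation / full scale) * 100%.
Linearity = (2.49 / 517) * 100
Linearity = 0.482 %FS

0.482 %FS


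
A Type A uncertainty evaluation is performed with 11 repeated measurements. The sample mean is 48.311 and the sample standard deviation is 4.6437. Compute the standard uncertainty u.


The standard uncertainty for Type A evaluation is u = s / sqrt(n).
u = 4.6437 / sqrt(11)
u = 4.6437 / 3.3166
u = 1.4001

1.4001


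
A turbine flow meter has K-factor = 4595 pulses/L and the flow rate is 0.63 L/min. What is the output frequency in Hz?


Frequency = K * Q / 60 (converting L/min to L/s).
f = 4595 * 0.63 / 60
f = 2894.85 / 60
f = 48.25 Hz

48.25 Hz


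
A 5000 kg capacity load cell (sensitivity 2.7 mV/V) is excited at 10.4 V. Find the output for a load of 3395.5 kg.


Vout = rated_output * Vex * (load / capacity).
Vout = 2.7 * 10.4 * (3395.5 / 5000)
Vout = 2.7 * 10.4 * 0.6791
Vout = 19.069 mV

19.069 mV


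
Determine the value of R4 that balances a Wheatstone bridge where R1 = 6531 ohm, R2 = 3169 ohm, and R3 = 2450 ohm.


At balance: R1*R4 = R2*R3, so R4 = R2*R3/R1.
R4 = 3169 * 2450 / 6531
R4 = 7764050 / 6531
R4 = 1188.8 ohm

1188.8 ohm


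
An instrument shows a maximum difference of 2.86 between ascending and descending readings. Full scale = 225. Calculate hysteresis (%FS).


Hysteresis = (max difference / full scale) * 100%.
H = (2.86 / 225) * 100
H = 1.271 %FS

1.271 %FS


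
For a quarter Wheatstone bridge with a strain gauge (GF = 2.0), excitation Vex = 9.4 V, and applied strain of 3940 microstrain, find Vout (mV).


Quarter bridge output: Vout = (GF * epsilon * Vex) / 4.
Vout = (2.0 * 3940e-6 * 9.4) / 4
Vout = 0.074072 / 4 V
Vout = 0.018518 V = 18.518 mV

18.518 mV


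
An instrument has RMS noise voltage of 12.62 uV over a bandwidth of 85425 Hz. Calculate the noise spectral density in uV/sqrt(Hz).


Noise spectral density = Vrms / sqrt(BW).
NSD = 12.62 / sqrt(85425)
NSD = 12.62 / 292.2756
NSD = 0.0432 uV/sqrt(Hz)

0.0432 uV/sqrt(Hz)


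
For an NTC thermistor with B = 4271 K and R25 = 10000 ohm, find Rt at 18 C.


NTC thermistor equation: Rt = R25 * exp(B * (1/T - 1/T25)).
T in Kelvin: 291.15 K, T25 = 298.15 K
1/T - 1/T25 = 1/291.15 - 1/298.15 = 8.064e-05
B * (1/T - 1/T25) = 4271 * 8.064e-05 = 0.3444
Rt = 10000 * exp(0.3444) = 14111.6 ohm

14111.6 ohm


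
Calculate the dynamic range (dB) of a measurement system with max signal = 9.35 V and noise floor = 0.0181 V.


Dynamic range = 20 * log10(Vmax / Vnoise).
DR = 20 * log10(9.35 / 0.0181)
DR = 20 * log10(516.57)
DR = 54.26 dB

54.26 dB


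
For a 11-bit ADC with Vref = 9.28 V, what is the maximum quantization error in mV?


The maximum quantization error is +/- LSB/2.
LSB = Vref / 2^n = 9.28 / 2048 = 0.00453125 V
Max error = LSB / 2 = 0.00453125 / 2 = 0.00226562 V
Max error = 2.2656 mV

2.2656 mV


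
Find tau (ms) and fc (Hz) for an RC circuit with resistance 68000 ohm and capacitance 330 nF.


Time constant: tau = R * C.
tau = 68000 * 3.30e-07 = 0.02244 s
tau = 22.44 ms
Cutoff frequency: fc = 1 / (2*pi*R*C).
fc = 1 / (2*pi*0.02244) = 7.09 Hz

tau = 22.44 ms, fc = 7.09 Hz


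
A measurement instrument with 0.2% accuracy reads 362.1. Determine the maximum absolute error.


Absolute error = (accuracy% / 100) * reading.
Error = (0.2 / 100) * 362.1
Error = 0.002 * 362.1
Error = 0.7242

0.7242


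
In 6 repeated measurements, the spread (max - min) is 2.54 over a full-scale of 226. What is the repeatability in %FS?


Repeatability = (spread / full scale) * 100%.
R = (2.54 / 226) * 100
R = 1.124 %FS

1.124 %FS


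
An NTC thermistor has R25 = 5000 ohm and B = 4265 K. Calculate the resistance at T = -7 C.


NTC thermistor equation: Rt = R25 * exp(B * (1/T - 1/T25)).
T in Kelvin: 266.15 K, T25 = 298.15 K
1/T - 1/T25 = 1/266.15 - 1/298.15 = 0.00040326
B * (1/T - 1/T25) = 4265 * 0.00040326 = 1.7199
Rt = 5000 * exp(1.7199) = 27920.4 ohm

27920.4 ohm


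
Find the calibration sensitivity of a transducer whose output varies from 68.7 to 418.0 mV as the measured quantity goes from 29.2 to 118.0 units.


Sensitivity = (y2 - y1) / (x2 - x1).
S = (418.0 - 68.7) / (118.0 - 29.2)
S = 349.3 / 88.8
S = 3.9336 mV/unit

3.9336 mV/unit


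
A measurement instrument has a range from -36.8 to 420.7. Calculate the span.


Span = upper range - lower range.
Span = 420.7 - (-36.8)
Span = 457.5

457.5


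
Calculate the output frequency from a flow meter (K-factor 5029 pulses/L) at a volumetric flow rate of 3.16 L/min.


Frequency = K * Q / 60 (converting L/min to L/s).
f = 5029 * 3.16 / 60
f = 15891.64 / 60
f = 264.86 Hz

264.86 Hz


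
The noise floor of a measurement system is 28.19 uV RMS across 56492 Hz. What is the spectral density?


Noise spectral density = Vrms / sqrt(BW).
NSD = 28.19 / sqrt(56492)
NSD = 28.19 / 237.6805
NSD = 0.1186 uV/sqrt(Hz)

0.1186 uV/sqrt(Hz)


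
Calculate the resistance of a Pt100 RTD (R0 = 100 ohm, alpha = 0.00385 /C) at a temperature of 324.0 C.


The RTD equation: Rt = R0 * (1 + alpha * T).
Rt = 100 * (1 + 0.00385 * 324.0)
Rt = 100 * (1 + 1.2474)
Rt = 100 * 2.2474
Rt = 224.74 ohm

224.74 ohm


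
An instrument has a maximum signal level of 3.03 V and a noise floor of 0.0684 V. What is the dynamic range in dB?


Dynamic range = 20 * log10(Vmax / Vnoise).
DR = 20 * log10(3.03 / 0.0684)
DR = 20 * log10(44.3)
DR = 32.93 dB

32.93 dB


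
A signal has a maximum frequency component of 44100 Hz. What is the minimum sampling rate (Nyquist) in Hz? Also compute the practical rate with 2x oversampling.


By Nyquist theorem, fs_min = 2 * fmax.
fs_min = 2 * 44100 = 88200 Hz
Practical rate = 2 * fs_min = 2 * 88200 = 176400 Hz

fs_min = 88200 Hz, fs_practical = 176400 Hz


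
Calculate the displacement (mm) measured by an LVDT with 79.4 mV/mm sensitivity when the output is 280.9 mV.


Displacement = Vout / sensitivity.
d = 280.9 / 79.4
d = 3.538 mm

3.538 mm


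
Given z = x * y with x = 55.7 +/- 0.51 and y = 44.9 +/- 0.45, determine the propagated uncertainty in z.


For a product z = x*y, the relative uncertainty is:
uz/z = sqrt((ux/x)^2 + (uy/y)^2)
Relative uncertainties: ux/x = 0.51/55.7 = 0.009156
uy/y = 0.45/44.9 = 0.010022
z = 55.7 * 44.9 = 2500.9
uz = 2500.9 * sqrt(0.009156^2 + 0.010022^2) = 33.95

33.95


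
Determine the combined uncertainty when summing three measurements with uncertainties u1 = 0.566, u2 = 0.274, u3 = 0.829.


For a sum of independent quantities, uc = sqrt(u1^2 + u2^2 + u3^2).
uc = sqrt(0.566^2 + 0.274^2 + 0.829^2)
uc = sqrt(0.320356 + 0.075076 + 0.687241)
uc = 1.0405

1.0405


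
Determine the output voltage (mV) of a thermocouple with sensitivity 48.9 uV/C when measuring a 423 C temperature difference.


The thermocouple output V = sensitivity * dT.
V = 48.9 uV/C * 423 C
V = 20684.7 uV
V = 20.685 mV

20.685 mV


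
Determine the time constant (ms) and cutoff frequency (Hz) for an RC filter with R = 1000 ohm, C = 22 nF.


Time constant: tau = R * C.
tau = 1000 * 2.20e-08 = 2.2e-05 s
tau = 0.022 ms
Cutoff frequency: fc = 1 / (2*pi*R*C).
fc = 1 / (2*pi*2.2e-05) = 7234.32 Hz

tau = 0.022 ms, fc = 7234.32 Hz


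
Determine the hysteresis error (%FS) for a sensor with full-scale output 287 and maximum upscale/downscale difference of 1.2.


Hysteresis = (max difference / full scale) * 100%.
H = (1.2 / 287) * 100
H = 0.418 %FS

0.418 %FS


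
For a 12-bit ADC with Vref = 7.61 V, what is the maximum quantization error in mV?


The maximum quantization error is +/- LSB/2.
LSB = Vref / 2^n = 7.61 / 4096 = 0.00185791 V
Max error = LSB / 2 = 0.00185791 / 2 = 0.00092896 V
Max error = 0.929 mV

0.929 mV


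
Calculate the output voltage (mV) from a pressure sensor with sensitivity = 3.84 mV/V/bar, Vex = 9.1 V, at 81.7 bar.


Output = sensitivity * Vex * P.
Vout = 3.84 * 9.1 * 81.7
Vout = 34.944 * 81.7
Vout = 2854.92 mV

2854.92 mV


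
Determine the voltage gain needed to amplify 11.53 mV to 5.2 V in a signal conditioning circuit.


Gain = Vout / Vin (converting to same units).
G = 5.2 V / 11.53 mV
G = 5200.0 mV / 11.53 mV
G = 451.0

451.0


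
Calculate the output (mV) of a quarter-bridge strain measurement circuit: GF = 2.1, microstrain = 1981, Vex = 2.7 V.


Quarter bridge output: Vout = (GF * epsilon * Vex) / 4.
Vout = (2.1 * 1981e-6 * 2.7) / 4
Vout = 0.01123227 / 4 V
Vout = 0.00280807 V = 2.8081 mV

2.8081 mV


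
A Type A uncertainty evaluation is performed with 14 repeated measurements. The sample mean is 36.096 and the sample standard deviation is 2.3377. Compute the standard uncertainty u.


The standard uncertainty for Type A evaluation is u = s / sqrt(n).
u = 2.3377 / sqrt(14)
u = 2.3377 / 3.7417
u = 0.6248

0.6248


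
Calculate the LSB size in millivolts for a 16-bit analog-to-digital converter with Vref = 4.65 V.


The resolution (LSB) of an ADC is Vref / 2^n.
LSB = 4.65 / 2^16
LSB = 4.65 / 65536
LSB = 7.095e-05 V = 0.07095337 mV

0.07095337 mV


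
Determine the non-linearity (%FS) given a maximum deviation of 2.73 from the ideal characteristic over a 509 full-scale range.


Linearity error = (max deviation / full scale) * 100%.
Linearity = (2.73 / 509) * 100
Linearity = 0.536 %FS

0.536 %FS


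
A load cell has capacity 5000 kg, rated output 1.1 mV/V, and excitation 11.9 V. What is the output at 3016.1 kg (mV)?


Vout = rated_output * Vex * (load / capacity).
Vout = 1.1 * 11.9 * (3016.1 / 5000)
Vout = 1.1 * 11.9 * 0.60322
Vout = 7.896 mV

7.896 mV


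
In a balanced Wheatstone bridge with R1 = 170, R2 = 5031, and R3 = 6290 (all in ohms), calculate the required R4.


At balance: R1*R4 = R2*R3, so R4 = R2*R3/R1.
R4 = 5031 * 6290 / 170
R4 = 31644990 / 170
R4 = 186147.0 ohm

186147.0 ohm


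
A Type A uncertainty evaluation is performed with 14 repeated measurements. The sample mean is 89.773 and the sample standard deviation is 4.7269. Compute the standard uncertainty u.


The standard uncertainty for Type A evaluation is u = s / sqrt(n).
u = 4.7269 / sqrt(14)
u = 4.7269 / 3.7417
u = 1.2633

1.2633


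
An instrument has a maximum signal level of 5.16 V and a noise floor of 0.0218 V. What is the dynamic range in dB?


Dynamic range = 20 * log10(Vmax / Vnoise).
DR = 20 * log10(5.16 / 0.0218)
DR = 20 * log10(236.7)
DR = 47.48 dB

47.48 dB


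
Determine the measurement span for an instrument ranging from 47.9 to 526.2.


Span = upper range - lower range.
Span = 526.2 - (47.9)
Span = 478.3

478.3


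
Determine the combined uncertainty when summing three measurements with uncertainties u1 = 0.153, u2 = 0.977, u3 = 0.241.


For a sum of independent quantities, uc = sqrt(u1^2 + u2^2 + u3^2).
uc = sqrt(0.153^2 + 0.977^2 + 0.241^2)
uc = sqrt(0.023409 + 0.954529 + 0.058081)
uc = 1.0179

1.0179


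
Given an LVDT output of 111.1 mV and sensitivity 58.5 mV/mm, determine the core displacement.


Displacement = Vout / sensitivity.
d = 111.1 / 58.5
d = 1.899 mm

1.899 mm


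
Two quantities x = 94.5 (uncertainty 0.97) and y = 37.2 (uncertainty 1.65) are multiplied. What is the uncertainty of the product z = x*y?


For a product z = x*y, the relative uncertainty is:
uz/z = sqrt((ux/x)^2 + (uy/y)^2)
Relative uncertainties: ux/x = 0.97/94.5 = 0.010265
uy/y = 1.65/37.2 = 0.044355
z = 94.5 * 37.2 = 3515.4
uz = 3515.4 * sqrt(0.010265^2 + 0.044355^2) = 160.046

160.046


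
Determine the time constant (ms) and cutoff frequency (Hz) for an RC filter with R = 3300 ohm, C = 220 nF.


Time constant: tau = R * C.
tau = 3300 * 2.20e-07 = 0.000726 s
tau = 0.726 ms
Cutoff frequency: fc = 1 / (2*pi*R*C).
fc = 1 / (2*pi*0.000726) = 219.22 Hz

tau = 0.726 ms, fc = 219.22 Hz


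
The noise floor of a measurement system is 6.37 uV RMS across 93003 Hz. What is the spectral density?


Noise spectral density = Vrms / sqrt(BW).
NSD = 6.37 / sqrt(93003)
NSD = 6.37 / 304.9639
NSD = 0.0209 uV/sqrt(Hz)

0.0209 uV/sqrt(Hz)


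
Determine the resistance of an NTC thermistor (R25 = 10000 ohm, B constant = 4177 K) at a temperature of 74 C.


NTC thermistor equation: Rt = R25 * exp(B * (1/T - 1/T25)).
T in Kelvin: 347.15 K, T25 = 298.15 K
1/T - 1/T25 = 1/347.15 - 1/298.15 = -0.00047342
B * (1/T - 1/T25) = 4177 * -0.00047342 = -1.9775
Rt = 10000 * exp(-1.9775) = 1384.2 ohm

1384.2 ohm


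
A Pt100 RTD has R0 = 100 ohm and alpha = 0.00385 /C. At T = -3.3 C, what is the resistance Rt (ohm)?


The RTD equation: Rt = R0 * (1 + alpha * T).
Rt = 100 * (1 + 0.00385 * -3.3)
Rt = 100 * (1 + -0.012705)
Rt = 100 * 0.987295
Rt = 98.73 ohm

98.73 ohm


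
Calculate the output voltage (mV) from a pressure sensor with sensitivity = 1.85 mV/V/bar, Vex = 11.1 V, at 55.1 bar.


Output = sensitivity * Vex * P.
Vout = 1.85 * 11.1 * 55.1
Vout = 20.535 * 55.1
Vout = 1131.48 mV

1131.48 mV


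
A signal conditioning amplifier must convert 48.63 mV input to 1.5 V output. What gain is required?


Gain = Vout / Vin (converting to same units).
G = 1.5 V / 48.63 mV
G = 1500.0 mV / 48.63 mV
G = 30.85

30.85


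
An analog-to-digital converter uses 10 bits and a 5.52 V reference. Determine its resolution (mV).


The resolution (LSB) of an ADC is Vref / 2^n.
LSB = 5.52 / 2^10
LSB = 5.52 / 1024
LSB = 0.00539062 V = 5.390625 mV

5.390625 mV


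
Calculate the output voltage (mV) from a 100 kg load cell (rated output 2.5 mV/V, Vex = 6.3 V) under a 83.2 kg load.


Vout = rated_output * Vex * (load / capacity).
Vout = 2.5 * 6.3 * (83.2 / 100)
Vout = 2.5 * 6.3 * 0.832
Vout = 13.104 mV

13.104 mV


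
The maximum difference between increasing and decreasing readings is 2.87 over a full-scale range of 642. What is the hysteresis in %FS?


Hysteresis = (max difference / full scale) * 100%.
H = (2.87 / 642) * 100
H = 0.447 %FS

0.447 %FS


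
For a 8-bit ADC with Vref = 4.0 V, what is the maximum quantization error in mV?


The maximum quantization error is +/- LSB/2.
LSB = Vref / 2^n = 4.0 / 256 = 0.015625 V
Max error = LSB / 2 = 0.015625 / 2 = 0.0078125 V
Max error = 7.8125 mV

7.8125 mV


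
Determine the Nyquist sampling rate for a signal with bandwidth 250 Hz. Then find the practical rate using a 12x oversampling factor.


By Nyquist theorem, fs_min = 2 * fmax.
fs_min = 2 * 250 = 500 Hz
Practical rate = 12 * fs_min = 12 * 500 = 6000 Hz

fs_min = 500 Hz, fs_practical = 6000 Hz


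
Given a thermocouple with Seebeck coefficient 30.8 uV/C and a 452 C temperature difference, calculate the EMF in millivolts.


The thermocouple output V = sensitivity * dT.
V = 30.8 uV/C * 452 C
V = 13921.6 uV
V = 13.922 mV

13.922 mV


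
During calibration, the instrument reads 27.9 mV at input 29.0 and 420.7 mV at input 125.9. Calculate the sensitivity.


Sensitivity = (y2 - y1) / (x2 - x1).
S = (420.7 - 27.9) / (125.9 - 29.0)
S = 392.8 / 96.9
S = 4.0537 mV/unit

4.0537 mV/unit


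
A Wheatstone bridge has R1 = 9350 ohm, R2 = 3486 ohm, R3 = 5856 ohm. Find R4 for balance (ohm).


At balance: R1*R4 = R2*R3, so R4 = R2*R3/R1.
R4 = 3486 * 5856 / 9350
R4 = 20414016 / 9350
R4 = 2183.32 ohm

2183.32 ohm


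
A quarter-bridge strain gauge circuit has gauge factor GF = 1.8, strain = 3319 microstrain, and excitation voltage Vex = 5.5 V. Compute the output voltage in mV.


Quarter bridge output: Vout = (GF * epsilon * Vex) / 4.
Vout = (1.8 * 3319e-6 * 5.5) / 4
Vout = 0.0328581 / 4 V
Vout = 0.00821453 V = 8.2145 mV

8.2145 mV


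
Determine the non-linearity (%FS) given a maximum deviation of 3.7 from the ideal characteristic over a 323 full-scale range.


Linearity error = (max deviation / full scale) * 100%.
Linearity = (3.7 / 323) * 100
Linearity = 1.146 %FS

1.146 %FS


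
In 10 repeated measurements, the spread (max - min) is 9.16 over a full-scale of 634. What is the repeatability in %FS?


Repeatability = (spread / full scale) * 100%.
R = (9.16 / 634) * 100
R = 1.445 %FS

1.445 %FS


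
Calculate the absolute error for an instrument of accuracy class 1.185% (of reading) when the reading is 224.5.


Absolute error = (accuracy% / 100) * reading.
Error = (1.185 / 100) * 224.5
Error = 0.01185 * 224.5
Error = 2.6603

2.6603


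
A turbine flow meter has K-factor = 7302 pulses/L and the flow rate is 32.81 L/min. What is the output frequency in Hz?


Frequency = K * Q / 60 (converting L/min to L/s).
f = 7302 * 32.81 / 60
f = 239578.62 / 60
f = 3992.98 Hz

3992.98 Hz


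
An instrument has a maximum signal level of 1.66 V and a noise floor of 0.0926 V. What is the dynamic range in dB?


Dynamic range = 20 * log10(Vmax / Vnoise).
DR = 20 * log10(1.66 / 0.0926)
DR = 20 * log10(17.93)
DR = 25.07 dB

25.07 dB


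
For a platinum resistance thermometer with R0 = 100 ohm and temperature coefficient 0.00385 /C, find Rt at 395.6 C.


The RTD equation: Rt = R0 * (1 + alpha * T).
Rt = 100 * (1 + 0.00385 * 395.6)
Rt = 100 * (1 + 1.52306)
Rt = 100 * 2.52306
Rt = 252.306 ohm

252.306 ohm


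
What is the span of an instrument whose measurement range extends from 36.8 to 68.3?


Span = upper range - lower range.
Span = 68.3 - (36.8)
Span = 31.5

31.5


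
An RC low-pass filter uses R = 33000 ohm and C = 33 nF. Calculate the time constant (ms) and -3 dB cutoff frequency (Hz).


Time constant: tau = R * C.
tau = 33000 * 3.30e-08 = 0.001089 s
tau = 1.089 ms
Cutoff frequency: fc = 1 / (2*pi*R*C).
fc = 1 / (2*pi*0.001089) = 146.15 Hz

tau = 1.089 ms, fc = 146.15 Hz


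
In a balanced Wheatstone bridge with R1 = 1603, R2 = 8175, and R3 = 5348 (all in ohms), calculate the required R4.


At balance: R1*R4 = R2*R3, so R4 = R2*R3/R1.
R4 = 8175 * 5348 / 1603
R4 = 43719900 / 1603
R4 = 27273.8 ohm

27273.8 ohm


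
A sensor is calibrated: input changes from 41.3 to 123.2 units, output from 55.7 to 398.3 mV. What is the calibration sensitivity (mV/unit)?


Sensitivity = (y2 - y1) / (x2 - x1).
S = (398.3 - 55.7) / (123.2 - 41.3)
S = 342.6 / 81.9
S = 4.1832 mV/unit

4.1832 mV/unit


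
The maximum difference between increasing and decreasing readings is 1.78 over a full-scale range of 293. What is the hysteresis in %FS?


Hysteresis = (max difference / full scale) * 100%.
H = (1.78 / 293) * 100
H = 0.608 %FS

0.608 %FS


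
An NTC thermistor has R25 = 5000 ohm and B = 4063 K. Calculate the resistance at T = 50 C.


NTC thermistor equation: Rt = R25 * exp(B * (1/T - 1/T25)).
T in Kelvin: 323.15 K, T25 = 298.15 K
1/T - 1/T25 = 1/323.15 - 1/298.15 = -0.00025948
B * (1/T - 1/T25) = 4063 * -0.00025948 = -1.0543
Rt = 5000 * exp(-1.0543) = 1742.3 ohm

1742.3 ohm


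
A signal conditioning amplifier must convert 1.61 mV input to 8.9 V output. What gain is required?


Gain = Vout / Vin (converting to same units).
G = 8.9 V / 1.61 mV
G = 8900.0 mV / 1.61 mV
G = 5527.95

5527.95


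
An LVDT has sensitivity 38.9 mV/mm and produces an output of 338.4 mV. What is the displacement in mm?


Displacement = Vout / sensitivity.
d = 338.4 / 38.9
d = 8.699 mm

8.699 mm


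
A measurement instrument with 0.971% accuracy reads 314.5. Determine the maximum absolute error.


Absolute error = (accuracy% / 100) * reading.
Error = (0.971 / 100) * 314.5
Error = 0.00971 * 314.5
Error = 3.0538

3.0538


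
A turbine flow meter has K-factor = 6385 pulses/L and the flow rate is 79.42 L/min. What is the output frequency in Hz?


Frequency = K * Q / 60 (converting L/min to L/s).
f = 6385 * 79.42 / 60
f = 507096.7 / 60
f = 8451.61 Hz

8451.61 Hz


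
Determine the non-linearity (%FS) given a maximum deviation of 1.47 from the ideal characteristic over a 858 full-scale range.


Linearity error = (max deviation / full scale) * 100%.
Linearity = (1.47 / 858) * 100
Linearity = 0.171 %FS

0.171 %FS


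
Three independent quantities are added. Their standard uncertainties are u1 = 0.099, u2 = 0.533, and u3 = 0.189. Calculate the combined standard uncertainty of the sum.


For a sum of independent quantities, uc = sqrt(u1^2 + u2^2 + u3^2).
uc = sqrt(0.099^2 + 0.533^2 + 0.189^2)
uc = sqrt(0.009801 + 0.284089 + 0.035721)
uc = 0.5741

0.5741


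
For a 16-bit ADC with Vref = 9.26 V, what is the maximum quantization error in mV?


The maximum quantization error is +/- LSB/2.
LSB = Vref / 2^n = 9.26 / 65536 = 0.0001413 V
Max error = LSB / 2 = 0.0001413 / 2 = 7.065e-05 V
Max error = 0.0706 mV

0.0706 mV


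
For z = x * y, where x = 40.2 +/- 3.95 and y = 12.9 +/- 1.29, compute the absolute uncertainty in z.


For a product z = x*y, the relative uncertainty is:
uz/z = sqrt((ux/x)^2 + (uy/y)^2)
Relative uncertainties: ux/x = 3.95/40.2 = 0.098259
uy/y = 1.29/12.9 = 0.1
z = 40.2 * 12.9 = 518.6
uz = 518.6 * sqrt(0.098259^2 + 0.1^2) = 72.703

72.703


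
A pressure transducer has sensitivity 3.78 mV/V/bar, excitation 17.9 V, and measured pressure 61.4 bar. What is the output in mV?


Output = sensitivity * Vex * P.
Vout = 3.78 * 17.9 * 61.4
Vout = 67.662 * 61.4
Vout = 4154.45 mV

4154.45 mV


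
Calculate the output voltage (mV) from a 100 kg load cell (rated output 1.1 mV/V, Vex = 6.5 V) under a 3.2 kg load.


Vout = rated_output * Vex * (load / capacity).
Vout = 1.1 * 6.5 * (3.2 / 100)
Vout = 1.1 * 6.5 * 0.032
Vout = 0.229 mV

0.229 mV


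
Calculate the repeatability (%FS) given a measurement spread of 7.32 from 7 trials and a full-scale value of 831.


Repeatability = (spread / full scale) * 100%.
R = (7.32 / 831) * 100
R = 0.881 %FS

0.881 %FS


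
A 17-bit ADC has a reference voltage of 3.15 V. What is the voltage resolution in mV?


The resolution (LSB) of an ADC is Vref / 2^n.
LSB = 3.15 / 2^17
LSB = 3.15 / 131072
LSB = 2.403e-05 V = 0.02403259 mV

0.02403259 mV


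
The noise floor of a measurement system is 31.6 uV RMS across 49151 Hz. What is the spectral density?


Noise spectral density = Vrms / sqrt(BW).
NSD = 31.6 / sqrt(49151)
NSD = 31.6 / 221.7002
NSD = 0.1425 uV/sqrt(Hz)

0.1425 uV/sqrt(Hz)


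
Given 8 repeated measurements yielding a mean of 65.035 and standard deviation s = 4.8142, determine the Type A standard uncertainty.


The standard uncertainty for Type A evaluation is u = s / sqrt(n).
u = 4.8142 / sqrt(8)
u = 4.8142 / 2.8284
u = 1.7021

1.7021


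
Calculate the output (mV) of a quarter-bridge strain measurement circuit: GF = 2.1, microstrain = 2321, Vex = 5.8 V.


Quarter bridge output: Vout = (GF * epsilon * Vex) / 4.
Vout = (2.1 * 2321e-6 * 5.8) / 4
Vout = 0.02826978 / 4 V
Vout = 0.00706745 V = 7.0674 mV

7.0674 mV


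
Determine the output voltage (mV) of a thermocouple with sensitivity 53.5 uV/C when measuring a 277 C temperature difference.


The thermocouple output V = sensitivity * dT.
V = 53.5 uV/C * 277 C
V = 14819.5 uV
V = 14.819 mV

14.819 mV


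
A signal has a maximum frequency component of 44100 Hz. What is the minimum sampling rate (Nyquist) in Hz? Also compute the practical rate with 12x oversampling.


By Nyquist theorem, fs_min = 2 * fmax.
fs_min = 2 * 44100 = 88200 Hz
Practical rate = 12 * fs_min = 12 * 88200 = 1058400 Hz

fs_min = 88200 Hz, fs_practical = 1058400 Hz


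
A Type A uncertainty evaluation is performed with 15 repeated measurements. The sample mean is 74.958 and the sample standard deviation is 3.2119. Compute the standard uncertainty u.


The standard uncertainty for Type A evaluation is u = s / sqrt(n).
u = 3.2119 / sqrt(15)
u = 3.2119 / 3.873
u = 0.8293

0.8293


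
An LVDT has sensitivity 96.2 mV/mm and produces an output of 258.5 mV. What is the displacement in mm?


Displacement = Vout / sensitivity.
d = 258.5 / 96.2
d = 2.687 mm

2.687 mm


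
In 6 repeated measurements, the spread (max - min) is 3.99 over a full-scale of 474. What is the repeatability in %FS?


Repeatability = (spread / full scale) * 100%.
R = (3.99 / 474) * 100
R = 0.842 %FS

0.842 %FS


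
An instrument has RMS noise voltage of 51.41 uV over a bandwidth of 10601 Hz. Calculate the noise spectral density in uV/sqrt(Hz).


Noise spectral density = Vrms / sqrt(BW).
NSD = 51.41 / sqrt(10601)
NSD = 51.41 / 102.9612
NSD = 0.4993 uV/sqrt(Hz)

0.4993 uV/sqrt(Hz)


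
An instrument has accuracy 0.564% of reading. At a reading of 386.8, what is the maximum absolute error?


Absolute error = (accuracy% / 100) * reading.
Error = (0.564 / 100) * 386.8
Error = 0.00564 * 386.8
Error = 2.1816

2.1816
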